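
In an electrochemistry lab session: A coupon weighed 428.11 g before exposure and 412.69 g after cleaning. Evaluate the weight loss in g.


Weight loss = initial − final
WL = 428.11 − 412.69 = 15.42 g

15.42 g


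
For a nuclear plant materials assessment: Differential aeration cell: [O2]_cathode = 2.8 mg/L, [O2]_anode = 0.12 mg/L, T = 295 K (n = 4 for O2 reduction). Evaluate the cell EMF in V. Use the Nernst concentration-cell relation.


Apply the Nernst concentration-cell relation: E = (RT/nF)*ln(C_cathode/C_anode)
RT/nF = 8.314*295/(4*96485) = 0.00635495 V
ln(2.8/0.12) = 3.14988
E = 0.00635495 * 3.14988 = 0.02002 V

0.02002 V


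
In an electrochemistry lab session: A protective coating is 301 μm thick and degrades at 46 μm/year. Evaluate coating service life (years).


Service life = thickness / degradation rate
Life = 301 / 46 = 6.5 years

6.5 years


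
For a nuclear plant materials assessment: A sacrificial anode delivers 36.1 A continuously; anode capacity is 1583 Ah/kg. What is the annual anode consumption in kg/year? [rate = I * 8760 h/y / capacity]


Annual consumption = current * hours per year / capacity
Rate = 36.1 * 8760 / 1583 = 199.8 kg/year

199.8 kg/year


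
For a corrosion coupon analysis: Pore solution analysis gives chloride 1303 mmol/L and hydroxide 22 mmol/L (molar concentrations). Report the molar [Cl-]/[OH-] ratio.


Threshold parameter = [Cl-] / [OH-] (molar basis; both in mmol/L, so units cancel)
Ratio = 1303 / 22 = 59.23

59.23


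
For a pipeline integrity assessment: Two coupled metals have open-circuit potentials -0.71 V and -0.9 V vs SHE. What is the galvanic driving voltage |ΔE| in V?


Driving voltage is the absolute potential difference.
|ΔE| = |-0.71 − (-0.9)| = 0.19 V

0.19 V


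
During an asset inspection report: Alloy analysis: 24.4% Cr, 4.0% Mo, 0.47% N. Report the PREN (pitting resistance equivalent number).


Apply the PREN formula: PREN = Cr + 3.3*Mo + 16*N
PREN = 24.4 + 3.3*4.0 + 16*0.47
PREN = 24.4 + 13.2 + 7.52 = 45.12

45.12


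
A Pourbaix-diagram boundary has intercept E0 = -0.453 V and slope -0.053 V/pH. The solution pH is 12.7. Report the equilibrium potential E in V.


Apply the Pourbaix line equation: E = E0 + slope*pH
E = -0.453 + (-0.053)*12.7 = -0.453 + (-0.6731) = -1.1261 V
Rounded to 3 decimal places: E = -1.126 V

-1.126 V


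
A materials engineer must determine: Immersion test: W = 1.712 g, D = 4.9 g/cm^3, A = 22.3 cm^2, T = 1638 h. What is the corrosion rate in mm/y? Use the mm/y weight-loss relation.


Apply the mm/y weight-loss relation: CR = 87600 * W / (D * A * T)
Numerator: 87600 * 1.712 = 149971.2
Denominator: 4.9 * 22.3 * 1638 = 178984.26
CR = 149971.2 / 178984.26 = 0.837902 mm/y

0.837902 mm/y


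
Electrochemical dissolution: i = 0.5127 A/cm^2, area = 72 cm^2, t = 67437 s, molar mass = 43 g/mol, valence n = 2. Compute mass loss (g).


Apply Faraday's law: m = i*A*t*M / (n*F)
Total charge passed Q = i*A*t = 0.5127*72*67437 = 2489396.3928 C
m = Q*M/(n*F) = 2489396.3928*43/(2*96485) = 554.719 g

554.719 g


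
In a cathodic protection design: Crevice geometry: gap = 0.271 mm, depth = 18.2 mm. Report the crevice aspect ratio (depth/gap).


Aspect ratio = depth / gap
Ratio = 18.2 / 0.271 = 67.2

67.2


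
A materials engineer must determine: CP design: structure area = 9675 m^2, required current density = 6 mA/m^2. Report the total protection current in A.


I = area * current density, then convert mA → A (÷1000)
I = 9675 * 6 / 1000 = 58.05 A

58.05 A


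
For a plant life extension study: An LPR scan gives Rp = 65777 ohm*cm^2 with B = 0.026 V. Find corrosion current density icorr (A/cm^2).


Apply the Stern-Geary relation: icorr = B / Rp
icorr = 0.026 / 65777 = 3.953×10^-7 A/cm^2

3.953×10^-7 A/cm^2


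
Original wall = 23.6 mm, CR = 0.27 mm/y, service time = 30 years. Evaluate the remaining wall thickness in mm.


Remaining wall = original − CR × time
t = 23.6 − 0.27*30 = 23.6 − 8.1 = 15.5 mm

15.5 mm


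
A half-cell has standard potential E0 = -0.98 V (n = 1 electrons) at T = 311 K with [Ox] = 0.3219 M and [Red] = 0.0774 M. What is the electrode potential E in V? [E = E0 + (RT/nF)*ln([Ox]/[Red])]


Apply the Nernst equation: E = E0 + (RT/nF)*ln([Ox]/[Red])
Step 1: RT/nF = 8.314*311/(1*96485) = 0.02679851 V
Step 2: [Ox]/[Red] = 0.3219/0.0774 = 4.158915
Step 3: ln(4.158915) = 1.425254
Step 4: correction = 0.02679851 * 1.425254 = 0.038 V
E = -0.98 + 0.038 = -0.942 V

-0.942 V


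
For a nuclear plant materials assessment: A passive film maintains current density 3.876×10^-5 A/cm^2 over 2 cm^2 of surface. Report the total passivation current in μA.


I = i_pass * A, then convert A → μA (×10^6)
I = 3.876×10^-5 * 2 * 10^6 = 77.52 μA

77.52 μA


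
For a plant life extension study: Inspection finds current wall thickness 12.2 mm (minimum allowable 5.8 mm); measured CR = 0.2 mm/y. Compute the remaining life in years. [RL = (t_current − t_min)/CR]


Apply the remaining-life relation: RL = (t_current − t_min) / CR
RL = (12.2 − 5.8) / 0.2 = 6.4 / 0.2 = 32.0 years

32.0 years


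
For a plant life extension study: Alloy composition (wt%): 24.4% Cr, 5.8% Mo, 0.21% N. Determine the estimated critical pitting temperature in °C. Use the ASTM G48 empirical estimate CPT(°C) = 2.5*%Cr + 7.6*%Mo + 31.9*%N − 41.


Apply the ASTM G48 empirical CPT estimate: CPT(°C) = 2.5*%Cr + 7.6*%Mo + 31.9*%N − 41
2.5*24.4 = 61; 7.6*5.8 = 44.08; 31.9*0.21 = 6.699
CPT = 61 + 44.08 + 6.699 − 41 = 70.779 °C
Rounded to 0.1 °C: CPT ≈ 70.8 °C

70.8 °C


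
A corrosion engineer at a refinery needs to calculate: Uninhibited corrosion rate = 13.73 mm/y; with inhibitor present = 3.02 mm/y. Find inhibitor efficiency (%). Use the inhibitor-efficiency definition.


Apply the inhibitor-efficiency definition: IE = (CR_blank − CR_inh)/CR_blank × 100
IE = (13.73 − 3.02) / 13.73 × 100
IE = 10.71 / 13.73 × 100 = 78.0 %

78.0 %


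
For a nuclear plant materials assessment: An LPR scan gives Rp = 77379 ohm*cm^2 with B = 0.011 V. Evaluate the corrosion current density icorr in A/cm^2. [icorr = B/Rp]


Apply the Stern-Geary relation: icorr = B / Rp
icorr = 0.011 / 77379 = 1.422×10^-7 A/cm^2

1.422×10^-7 A/cm^2


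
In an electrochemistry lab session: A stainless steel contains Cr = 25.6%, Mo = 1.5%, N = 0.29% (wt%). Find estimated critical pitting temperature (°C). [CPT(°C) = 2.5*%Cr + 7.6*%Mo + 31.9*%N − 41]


Apply the ASTM G48 empirical CPT estimate: CPT(°C) = 2.5*%Cr + 7.6*%Mo + 31.9*%N − 41
2.5*25.6 = 64; 7.6*1.5 = 11.4; 31.9*0.29 = 9.251
CPT = 64 + 11.4 + 9.251 − 41 = 43.651 °C
Rounded to 0.1 °C: CPT ≈ 43.7 °C

43.7 °C


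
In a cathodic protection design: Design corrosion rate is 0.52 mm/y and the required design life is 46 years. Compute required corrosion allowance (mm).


Corrosion allowance = CR × design life
CA = 0.52 * 46 = 23.92 mm

23.92 mm


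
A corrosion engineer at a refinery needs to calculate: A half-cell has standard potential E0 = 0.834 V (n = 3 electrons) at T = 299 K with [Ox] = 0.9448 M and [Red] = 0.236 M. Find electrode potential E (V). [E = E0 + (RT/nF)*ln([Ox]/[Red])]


Apply the Nernst equation: E = E0 + (RT/nF)*ln([Ox]/[Red])
Step 1: RT/nF = 8.314*299/(3*96485) = 0.00858816 V
Step 2: [Ox]/[Red] = 0.9448/0.236 = 4.00339
Step 3: ln(4.00339) = 1.387142
Step 4: correction = 0.00858816 * 1.387142 = 0.012 V
E = 0.834 + 0.012 = 0.846 V

0.846 V


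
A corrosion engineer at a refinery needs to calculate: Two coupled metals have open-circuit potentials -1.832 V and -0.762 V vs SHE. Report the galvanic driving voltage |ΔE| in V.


Driving voltage is the absolute potential difference.
|ΔE| = |-1.832 − (-0.762)| = 1.07 V

1.07 V


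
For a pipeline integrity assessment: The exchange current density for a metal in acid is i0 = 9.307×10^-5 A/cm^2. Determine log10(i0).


i0 = 9.307×10^-5 A/cm^2
log10(i0) = -4.031

-4.031


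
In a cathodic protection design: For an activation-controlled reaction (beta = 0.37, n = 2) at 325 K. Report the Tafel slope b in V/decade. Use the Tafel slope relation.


Apply the Tafel slope relation: b = 2.303*R*T/(beta*n*F)
Numerator: 2.303 * 8.314 * 325 = 6222.82
Denominator: 0.37 * 2 * 96485 = 71398.9
b = 6222.82 / 71398.9 = 0.087 V/decade

0.087 V/decade


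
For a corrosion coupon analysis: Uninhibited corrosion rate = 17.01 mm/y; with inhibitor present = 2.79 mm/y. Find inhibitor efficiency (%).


Apply the inhibitor-efficiency definition: IE = (CR_blank − CR_inh)/CR_blank × 100
IE = (17.01 − 2.79) / 17.01 × 100
IE = 14.22 / 17.01 × 100 = 83.6 %

83.6 %


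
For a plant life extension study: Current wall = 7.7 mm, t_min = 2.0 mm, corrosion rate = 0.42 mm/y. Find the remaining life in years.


Apply the remaining-life relation: RL = (t_current − t_min) / CR
RL = (7.7 − 2.0) / 0.42 = 5.7 / 0.42 = 13.6 years

13.6 years


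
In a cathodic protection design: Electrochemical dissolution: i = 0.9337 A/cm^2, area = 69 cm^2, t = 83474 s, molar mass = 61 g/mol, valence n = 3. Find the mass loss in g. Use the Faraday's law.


Apply Faraday's law: m = i*A*t*M / (n*F)
Total charge passed Q = i*A*t = 0.9337*69*83474 = 5377837.4922 C
m = Q*M/(n*F) = 5377837.4922*61/(3*96485) = 1133.33 g

1133.33 g


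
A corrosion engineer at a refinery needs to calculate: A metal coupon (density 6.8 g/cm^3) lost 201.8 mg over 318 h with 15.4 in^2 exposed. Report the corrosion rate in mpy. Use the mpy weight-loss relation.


Apply the mpy weight-loss relation: CR = 534 * W / (D * A * T)
Numerator: 534 * 201.8 = 107761.2
Denominator: 6.8 * 15.4 * 318 = 33300.96
CR = 107761.2 / 33300.96 = 3.23598 mpy

3.23598 mpy


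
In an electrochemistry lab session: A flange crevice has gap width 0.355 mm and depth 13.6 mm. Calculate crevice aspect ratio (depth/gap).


Aspect ratio = depth / gap
Ratio = 13.6 / 0.355 = 38.3

38.3


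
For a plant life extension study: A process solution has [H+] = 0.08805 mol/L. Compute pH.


pH = −log10[H+]
pH = −log10(0.08805) = 1.06

1.06


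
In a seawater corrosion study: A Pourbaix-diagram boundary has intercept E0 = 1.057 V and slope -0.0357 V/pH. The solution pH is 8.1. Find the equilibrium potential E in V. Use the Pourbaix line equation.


Apply the Pourbaix line equation: E = E0 + slope*pH
E = 1.057 + (-0.0357)*8.1 = 1.057 + (-0.28917) = 0.76783 V
Rounded to 3 decimal places: E = 0.768 V

0.768 V


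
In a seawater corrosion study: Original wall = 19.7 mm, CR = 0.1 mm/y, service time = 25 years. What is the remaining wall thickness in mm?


Remaining wall = original − CR × time
t = 19.7 − 0.1*25 = 19.7 − 2.5 = 17.2 mm

17.2 mm


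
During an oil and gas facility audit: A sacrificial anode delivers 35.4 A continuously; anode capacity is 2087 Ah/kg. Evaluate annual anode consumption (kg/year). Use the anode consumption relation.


Annual consumption = current * hours per year / capacity
Rate = 35.4 * 8760 / 2087 = 148.6 kg/year

148.6 kg/year


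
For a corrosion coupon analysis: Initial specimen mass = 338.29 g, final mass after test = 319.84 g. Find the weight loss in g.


Weight loss = initial − final
WL = 338.29 − 319.84 = 18.45 g

18.45 g


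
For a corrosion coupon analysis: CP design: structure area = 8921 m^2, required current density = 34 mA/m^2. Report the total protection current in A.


I = area * current density, then convert mA → A (÷1000)
I = 8921 * 34 / 1000 = 303.31 A

303.31 A


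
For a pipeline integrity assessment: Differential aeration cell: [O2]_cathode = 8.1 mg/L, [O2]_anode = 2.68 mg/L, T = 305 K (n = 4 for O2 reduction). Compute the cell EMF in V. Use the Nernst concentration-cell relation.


Apply the Nernst concentration-cell relation: E = (RT/nF)*ln(C_cathode/C_anode)
RT/nF = 8.314*305/(4*96485) = 0.00657037 V
ln(8.1/2.68) = 1.10605
E = 0.00657037 * 1.10605 = 0.00727 V

0.00727 V


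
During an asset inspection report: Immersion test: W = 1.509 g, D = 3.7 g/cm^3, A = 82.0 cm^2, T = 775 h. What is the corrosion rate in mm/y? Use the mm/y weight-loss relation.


Apply the mm/y weight-loss relation: CR = 87600 * W / (D * A * T)
Numerator: 87600 * 1.509 = 132188.4
Denominator: 3.7 * 82.0 * 775 = 235135.0
CR = 132188.4 / 235135.0 = 0.562181 mm/y

0.562181 mm/y


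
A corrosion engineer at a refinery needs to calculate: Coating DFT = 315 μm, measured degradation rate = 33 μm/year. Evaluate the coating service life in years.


Service life = thickness / degradation rate
Life = 315 / 33 = 9.5 years

9.5 years


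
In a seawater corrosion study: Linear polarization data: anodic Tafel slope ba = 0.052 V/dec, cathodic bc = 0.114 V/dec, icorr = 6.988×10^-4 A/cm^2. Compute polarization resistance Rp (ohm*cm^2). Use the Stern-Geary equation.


Apply the Stern-Geary equation: Rp = ba*bc / (2.303*icorr*(ba+bc))
ba*bc = 0.052*0.114 = 0.005928
ba+bc = 0.166; 2.303*icorr*(ba+bc) = 2.303*6.988×10^-4*0.166 = 2.6714984×10^-4
Rp = 0.005928 / 2.6714984×10^-4 = 22.19 ohm*cm^2

22.19 ohm*cm^2


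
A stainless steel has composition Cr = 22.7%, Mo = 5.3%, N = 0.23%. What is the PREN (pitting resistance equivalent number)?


Apply the PREN formula: PREN = Cr + 3.3*Mo + 16*N
PREN = 22.7 + 3.3*5.3 + 16*0.23
PREN = 22.7 + 17.49 + 3.68 = 43.87

43.87


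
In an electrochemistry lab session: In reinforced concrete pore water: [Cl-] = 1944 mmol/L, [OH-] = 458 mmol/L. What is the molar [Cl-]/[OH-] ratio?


Threshold parameter = [Cl-] / [OH-] (molar basis; both in mmol/L, so units cancel)
Ratio = 1944 / 458 = 4.24

4.24


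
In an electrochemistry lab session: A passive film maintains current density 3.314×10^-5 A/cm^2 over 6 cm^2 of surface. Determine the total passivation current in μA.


I = i_pass * A, then convert A → μA (×10^6)
I = 3.314×10^-5 * 6 * 10^6 = 198.84 μA

198.84 μA


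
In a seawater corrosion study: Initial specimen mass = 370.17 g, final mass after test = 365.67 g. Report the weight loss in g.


Weight loss = initial − final
WL = 370.17 − 365.67 = 4.5 g

4.5 g


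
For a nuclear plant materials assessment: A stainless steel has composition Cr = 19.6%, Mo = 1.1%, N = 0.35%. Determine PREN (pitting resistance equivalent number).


Apply the PREN formula: PREN = Cr + 3.3*Mo + 16*N
PREN = 19.6 + 3.3*1.1 + 16*0.35
PREN = 19.6 + 3.63 + 5.6 = 28.83

28.83


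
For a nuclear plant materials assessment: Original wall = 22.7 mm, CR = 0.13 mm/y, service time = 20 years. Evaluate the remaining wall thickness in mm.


Remaining wall = original − CR × time
t = 22.7 − 0.13*20 = 22.7 − 2.6 = 20.1 mm

20.1 mm


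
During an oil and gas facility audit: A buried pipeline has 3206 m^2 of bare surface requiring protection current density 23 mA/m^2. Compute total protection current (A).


I = area * current density, then convert mA → A (÷1000)
I = 3206 * 23 / 1000 = 73.74 A

73.74 A


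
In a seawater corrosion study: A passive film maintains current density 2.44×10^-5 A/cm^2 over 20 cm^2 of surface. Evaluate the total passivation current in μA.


I = i_pass * A, then convert A → μA (×10^6)
I = 2.44×10^-5 * 20 * 10^6 = 488.0 μA

488.0 μA


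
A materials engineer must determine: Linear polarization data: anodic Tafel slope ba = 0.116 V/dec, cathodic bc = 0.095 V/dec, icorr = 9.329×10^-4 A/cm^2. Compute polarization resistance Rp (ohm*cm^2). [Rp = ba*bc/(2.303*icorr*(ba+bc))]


Apply the Stern-Geary equation: Rp = ba*bc / (2.303*icorr*(ba+bc))
ba*bc = 0.116*0.095 = 0.01102
ba+bc = 0.211; 2.303*icorr*(ba+bc) = 2.303*9.329×10^-4*0.211 = 4.533269×10^-4
Rp = 0.01102 / 4.533269×10^-4 = 24.31 ohm*cm^2

24.31 ohm*cm^2


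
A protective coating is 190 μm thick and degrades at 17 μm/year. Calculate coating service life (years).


Service life = thickness / degradation rate
Life = 190 / 17 = 11.2 years

11.2 years


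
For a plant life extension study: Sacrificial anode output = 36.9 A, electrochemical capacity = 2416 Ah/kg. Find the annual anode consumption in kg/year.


Annual consumption = current * hours per year / capacity
Rate = 36.9 * 8760 / 2416 = 133.8 kg/year

133.8 kg/year


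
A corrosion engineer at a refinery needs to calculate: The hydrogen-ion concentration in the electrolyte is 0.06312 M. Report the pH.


pH = −log10[H+]
pH = −log10(0.06312) = 1.2

1.2


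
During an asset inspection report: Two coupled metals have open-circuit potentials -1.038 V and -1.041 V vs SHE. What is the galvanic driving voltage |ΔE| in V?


Driving voltage is the absolute potential difference.
|ΔE| = |-1.038 − (-1.041)| = 0.003 V

0.003 V


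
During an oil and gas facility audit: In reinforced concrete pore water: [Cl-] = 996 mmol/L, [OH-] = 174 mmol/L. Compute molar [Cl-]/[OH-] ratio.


Threshold parameter = [Cl-] / [OH-] (molar basis; both in mmol/L, so units cancel)
Ratio = 996 / 174 = 5.72

5.72


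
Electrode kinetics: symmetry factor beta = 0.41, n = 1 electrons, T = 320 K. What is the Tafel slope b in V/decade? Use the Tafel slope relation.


Apply the Tafel slope relation: b = 2.303*R*T/(beta*n*F)
Numerator: 2.303 * 8.314 * 320 = 6127.09
Denominator: 0.41 * 1 * 96485 = 39558.85
b = 6127.09 / 39558.85 = 0.1549 V/decade

0.1549 V/decade


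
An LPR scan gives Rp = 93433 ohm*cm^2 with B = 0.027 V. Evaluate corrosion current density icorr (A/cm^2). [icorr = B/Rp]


Apply the Stern-Geary relation: icorr = B / Rp
icorr = 0.027 / 93433 = 2.89×10^-7 A/cm^2

2.89×10^-7 A/cm^2


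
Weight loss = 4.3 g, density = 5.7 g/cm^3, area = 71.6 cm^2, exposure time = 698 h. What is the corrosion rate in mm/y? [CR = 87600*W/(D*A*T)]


Apply the mm/y weight-loss relation: CR = 87600 * W / (D * A * T)
Numerator: 87600 * 4.3 = 376680.0
Denominator: 5.7 * 71.6 * 698 = 284867.76
CR = 376680.0 / 284867.76 = 1.3223 mm/y

1.3223 mm/y


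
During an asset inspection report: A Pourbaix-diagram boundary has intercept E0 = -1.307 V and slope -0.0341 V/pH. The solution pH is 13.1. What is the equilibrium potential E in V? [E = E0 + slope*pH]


Apply the Pourbaix line equation: E = E0 + slope*pH
E = -1.307 + (-0.0341)*13.1 = -1.307 + (-0.44671) = -1.75371 V
Rounded to 4 decimal places: E = -1.7537 V

-1.7537 V


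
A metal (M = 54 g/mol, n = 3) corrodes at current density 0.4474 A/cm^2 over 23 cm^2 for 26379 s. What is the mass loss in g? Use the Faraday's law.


Apply Faraday's law: m = i*A*t*M / (n*F)
Total charge passed Q = i*A*t = 0.4474*23*26379 = 271445.1858 C
m = Q*M/(n*F) = 271445.1858*54/(3*96485) = 50.64013 g

50.64013 g


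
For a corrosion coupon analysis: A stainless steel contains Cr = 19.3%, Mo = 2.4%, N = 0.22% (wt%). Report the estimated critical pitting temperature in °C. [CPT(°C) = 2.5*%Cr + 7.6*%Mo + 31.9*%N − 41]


Apply the ASTM G48 empirical CPT estimate: CPT(°C) = 2.5*%Cr + 7.6*%Mo + 31.9*%N − 41
2.5*19.3 = 48.25; 7.6*2.4 = 18.24; 31.9*0.22 = 7.018
CPT = 48.25 + 18.24 + 7.018 − 41 = 32.508 °C
Rounded to 0.1 °C: CPT ≈ 32.5 °C

32.5 °C


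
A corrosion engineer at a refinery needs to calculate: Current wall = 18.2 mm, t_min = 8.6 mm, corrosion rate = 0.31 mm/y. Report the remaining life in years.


Apply the remaining-life relation: RL = (t_current − t_min) / CR
RL = (18.2 − 8.6) / 0.31 = 9.6 / 0.31 = 31.0 years

31.0 years


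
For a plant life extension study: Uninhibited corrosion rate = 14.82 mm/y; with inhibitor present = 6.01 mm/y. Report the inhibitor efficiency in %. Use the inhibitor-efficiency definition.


Apply the inhibitor-efficiency definition: IE = (CR_blank − CR_inh)/CR_blank × 100
IE = (14.82 − 6.01) / 14.82 × 100
IE = 8.81 / 14.82 × 100 = 59.4 %

59.4 %


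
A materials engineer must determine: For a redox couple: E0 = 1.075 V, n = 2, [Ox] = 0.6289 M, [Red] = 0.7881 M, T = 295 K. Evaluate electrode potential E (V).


Apply the Nernst equation: E = E0 + (RT/nF)*ln([Ox]/[Red])
Step 1: RT/nF = 8.314*295/(2*96485) = 0.0127099 V
Step 2: [Ox]/[Red] = 0.6289/0.7881 = 0.797995
Step 3: ln(0.797995) = -0.225653
Step 4: correction = 0.0127099 * -0.225653 = -0.0029 V
E = 1.075 + -0.0029 = 1.0721 V

1.0721 V


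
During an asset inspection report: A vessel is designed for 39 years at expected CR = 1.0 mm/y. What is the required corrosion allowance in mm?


Corrosion allowance = CR × design life
CA = 1.0 * 39 = 39.0 mm

39.0 mm


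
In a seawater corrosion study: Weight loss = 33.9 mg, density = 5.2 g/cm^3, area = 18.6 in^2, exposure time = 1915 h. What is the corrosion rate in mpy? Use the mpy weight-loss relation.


Apply the mpy weight-loss relation: CR = 534 * W / (D * A * T)
Numerator: 534 * 33.9 = 18102.6
Denominator: 5.2 * 18.6 * 1915 = 185218.8
CR = 18102.6 / 185218.8 = 0.098 mpy

0.098 mpy


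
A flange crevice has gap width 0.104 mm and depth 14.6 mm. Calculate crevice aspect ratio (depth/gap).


Aspect ratio = depth / gap
Ratio = 14.6 / 0.104 = 140.4

140.4


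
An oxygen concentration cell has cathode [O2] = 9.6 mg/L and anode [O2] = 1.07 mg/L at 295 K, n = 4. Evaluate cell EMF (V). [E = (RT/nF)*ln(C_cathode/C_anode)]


Apply the Nernst concentration-cell relation: E = (RT/nF)*ln(C_cathode/C_anode)
RT/nF = 8.314*295/(4*96485) = 0.00635495 V
ln(9.6/1.07) = 2.1941
E = 0.00635495 * 2.1941 = 0.01394 V

0.01394 V


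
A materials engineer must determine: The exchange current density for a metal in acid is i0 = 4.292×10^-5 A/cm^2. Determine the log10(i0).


i0 = 4.292×10^-5 A/cm^2
log10(i0) = -4.367

-4.367


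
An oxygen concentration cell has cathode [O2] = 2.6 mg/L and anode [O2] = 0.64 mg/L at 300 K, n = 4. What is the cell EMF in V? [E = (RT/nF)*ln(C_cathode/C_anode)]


Apply the Nernst concentration-cell relation: E = (RT/nF)*ln(C_cathode/C_anode)
RT/nF = 8.314*300/(4*96485) = 0.00646266 V
ln(2.6/0.64) = 1.4018
E = 0.00646266 * 1.4018 = 0.00906 V

0.00906 V


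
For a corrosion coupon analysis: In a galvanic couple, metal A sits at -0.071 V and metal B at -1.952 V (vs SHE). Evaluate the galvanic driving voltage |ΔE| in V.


Driving voltage is the absolute potential difference.
|ΔE| = |-0.071 − (-1.952)| = 1.881 V

1.881 V


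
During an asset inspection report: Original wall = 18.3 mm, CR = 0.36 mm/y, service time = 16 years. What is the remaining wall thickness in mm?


Remaining wall = original − CR × time
t = 18.3 − 0.36*16 = 18.3 − 5.76 = 12.54 mm

12.54 mm


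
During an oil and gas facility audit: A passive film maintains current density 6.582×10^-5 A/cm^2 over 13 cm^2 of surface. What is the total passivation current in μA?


I = i_pass * A, then convert A → μA (×10^6)
I = 6.582×10^-5 * 13 * 10^6 = 855.66 μA

855.66 μA


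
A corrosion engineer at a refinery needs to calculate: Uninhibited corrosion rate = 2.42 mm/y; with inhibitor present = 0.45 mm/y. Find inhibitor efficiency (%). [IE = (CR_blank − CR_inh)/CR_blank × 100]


Apply the inhibitor-efficiency definition: IE = (CR_blank − CR_inh)/CR_blank × 100
IE = (2.42 − 0.45) / 2.42 × 100
IE = 1.97 / 2.42 × 100 = 81.4 %

81.4 %


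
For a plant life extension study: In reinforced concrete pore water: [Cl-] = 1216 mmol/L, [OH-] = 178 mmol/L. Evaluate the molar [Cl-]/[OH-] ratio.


Threshold parameter = [Cl-] / [OH-] (molar basis; both in mmol/L, so units cancel)
Ratio = 1216 / 178 = 6.83

6.83


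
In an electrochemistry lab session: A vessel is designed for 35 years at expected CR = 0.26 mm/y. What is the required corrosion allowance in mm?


Corrosion allowance = CR × design life
CA = 0.26 * 35 = 9.1 mm

9.1 mm


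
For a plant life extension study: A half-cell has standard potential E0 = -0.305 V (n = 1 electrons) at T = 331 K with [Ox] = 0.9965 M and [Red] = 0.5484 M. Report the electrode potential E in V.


Apply the Nernst equation: E = E0 + (RT/nF)*ln([Ox]/[Red])
Step 1: RT/nF = 8.314*331/(1*96485) = 0.02852188 V
Step 2: [Ox]/[Red] = 0.9965/0.5484 = 1.817104
Step 3: ln(1.817104) = 0.597244
Step 4: correction = 0.02852188 * 0.597244 = 0.017 V
E = -0.305 + 0.017 = -0.288 V

-0.288 V


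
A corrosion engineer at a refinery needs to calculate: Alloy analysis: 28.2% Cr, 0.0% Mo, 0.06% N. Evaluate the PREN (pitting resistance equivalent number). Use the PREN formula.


Apply the PREN formula: PREN = Cr + 3.3*Mo + 16*N
PREN = 28.2 + 3.3*0.0 + 16*0.06
PREN = 28.2 + 0.0 + 0.96 = 29.16

29.16


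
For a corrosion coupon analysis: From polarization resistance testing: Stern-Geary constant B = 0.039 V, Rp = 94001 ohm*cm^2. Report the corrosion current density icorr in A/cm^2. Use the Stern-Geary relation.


Apply the Stern-Geary relation: icorr = B / Rp
icorr = 0.039 / 94001 = 4.149×10^-7 A/cm^2

4.149×10^-7 A/cm^2


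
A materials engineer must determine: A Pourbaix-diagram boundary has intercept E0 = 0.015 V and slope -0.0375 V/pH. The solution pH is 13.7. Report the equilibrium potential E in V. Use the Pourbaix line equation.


Apply the Pourbaix line equation: E = E0 + slope*pH
E = 0.015 + (-0.0375)*13.7 = 0.015 + (-0.51375) = -0.49875 V
Rounded to 3 decimal places: E = -0.499 V

-0.499 V


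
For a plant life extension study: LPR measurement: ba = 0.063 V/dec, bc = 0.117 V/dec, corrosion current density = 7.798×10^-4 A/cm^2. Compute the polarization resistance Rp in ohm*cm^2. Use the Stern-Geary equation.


Apply the Stern-Geary equation: Rp = ba*bc / (2.303*icorr*(ba+bc))
ba*bc = 0.063*0.117 = 0.007371
ba+bc = 0.18; 2.303*icorr*(ba+bc) = 2.303*7.798×10^-4*0.18 = 3.2325829×10^-4
Rp = 0.007371 / 3.2325829×10^-4 = 22.8 ohm*cm^2

22.8 ohm*cm^2


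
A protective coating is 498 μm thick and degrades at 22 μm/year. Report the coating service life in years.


Service life = thickness / degradation rate
Life = 498 / 22 = 22.6 years

22.6 years


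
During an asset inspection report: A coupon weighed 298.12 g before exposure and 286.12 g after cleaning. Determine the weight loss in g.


Weight loss = initial − final
WL = 298.12 − 286.12 = 12.0 g

12.0 g


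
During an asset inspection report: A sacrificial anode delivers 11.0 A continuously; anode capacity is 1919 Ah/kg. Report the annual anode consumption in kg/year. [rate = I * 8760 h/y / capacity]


Annual consumption = current * hours per year / capacity
Rate = 11.0 * 8760 / 1919 = 50.2 kg/year

50.2 kg/year


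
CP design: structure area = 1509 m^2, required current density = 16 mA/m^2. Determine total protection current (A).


I = area * current density, then convert mA → A (÷1000)
I = 1509 * 16 / 1000 = 24.14 A

24.14 A


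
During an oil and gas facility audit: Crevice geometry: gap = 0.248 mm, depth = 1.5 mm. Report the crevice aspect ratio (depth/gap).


Aspect ratio = depth / gap
Ratio = 1.5 / 0.248 = 6.0

6.0


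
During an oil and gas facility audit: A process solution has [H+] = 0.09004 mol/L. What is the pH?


pH = −log10[H+]
pH = −log10(0.09004) = 1.05

1.05


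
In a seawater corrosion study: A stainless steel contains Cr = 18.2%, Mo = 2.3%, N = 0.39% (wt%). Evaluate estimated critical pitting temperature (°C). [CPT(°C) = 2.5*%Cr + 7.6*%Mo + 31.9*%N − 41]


Apply the ASTM G48 empirical CPT estimate: CPT(°C) = 2.5*%Cr + 7.6*%Mo + 31.9*%N − 41
2.5*18.2 = 45.5; 7.6*2.3 = 17.48; 31.9*0.39 = 12.441
CPT = 45.5 + 17.48 + 12.441 − 41 = 34.421 °C
Rounded to 0.1 °C: CPT ≈ 34.4 °C

34.4 °C


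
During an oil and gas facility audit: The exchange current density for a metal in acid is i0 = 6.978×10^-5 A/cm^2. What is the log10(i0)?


i0 = 6.978×10^-5 A/cm^2
log10(i0) = -4.156

-4.156


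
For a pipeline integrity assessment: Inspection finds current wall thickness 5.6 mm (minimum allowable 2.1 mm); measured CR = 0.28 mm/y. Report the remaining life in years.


Apply the remaining-life relation: RL = (t_current − t_min) / CR
RL = (5.6 − 2.1) / 0.28 = 3.5 / 0.28 = 12.5 years

12.5 years


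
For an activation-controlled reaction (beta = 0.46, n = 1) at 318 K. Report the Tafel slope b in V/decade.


Apply the Tafel slope relation: b = 2.303*R*T/(beta*n*F)
Numerator: 2.303 * 8.314 * 318 = 6088.79
Denominator: 0.46 * 1 * 96485 = 44383.1
b = 6088.79 / 44383.1 = 0.137 V/decade

0.137 V/decade


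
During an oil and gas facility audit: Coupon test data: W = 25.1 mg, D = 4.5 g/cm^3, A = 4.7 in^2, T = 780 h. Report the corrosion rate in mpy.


Apply the mpy weight-loss relation: CR = 534 * W / (D * A * T)
Numerator: 534 * 25.1 = 13403.4
Denominator: 4.5 * 4.7 * 780 = 16497.0
CR = 13403.4 / 16497.0 = 0.8125 mpy

0.8125 mpy


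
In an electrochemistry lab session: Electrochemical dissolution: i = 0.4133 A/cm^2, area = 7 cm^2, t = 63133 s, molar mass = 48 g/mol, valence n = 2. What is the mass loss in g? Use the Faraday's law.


Apply Faraday's law: m = i*A*t*M / (n*F)
Total charge passed Q = i*A*t = 0.4133*7*63133 = 182650.0823 C
m = Q*M/(n*F) = 182650.0823*48/(2*96485) = 45.433 g

45.433 g


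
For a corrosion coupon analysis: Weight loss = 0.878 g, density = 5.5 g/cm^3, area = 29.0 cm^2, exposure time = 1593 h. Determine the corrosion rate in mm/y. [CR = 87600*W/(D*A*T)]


Apply the mm/y weight-loss relation: CR = 87600 * W / (D * A * T)
Numerator: 87600 * 0.878 = 76912.8
Denominator: 5.5 * 29.0 * 1593 = 254083.5
CR = 76912.8 / 254083.5 = 0.30271 mm/y

0.30271 mm/y


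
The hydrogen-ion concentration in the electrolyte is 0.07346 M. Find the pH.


pH = −log10[H+]
pH = −log10(0.07346) = 1.13

1.13


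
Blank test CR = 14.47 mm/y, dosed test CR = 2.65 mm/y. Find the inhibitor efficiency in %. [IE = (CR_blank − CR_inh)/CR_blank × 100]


Apply the inhibitor-efficiency definition: IE = (CR_blank − CR_inh)/CR_blank × 100
IE = (14.47 − 2.65) / 14.47 × 100
IE = 11.82 / 14.47 × 100 = 81.7 %

81.7 %


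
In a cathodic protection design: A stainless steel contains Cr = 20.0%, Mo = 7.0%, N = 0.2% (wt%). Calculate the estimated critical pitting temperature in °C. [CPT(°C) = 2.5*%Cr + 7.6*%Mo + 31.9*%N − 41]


Apply the ASTM G48 empirical CPT estimate: CPT(°C) = 2.5*%Cr + 7.6*%Mo + 31.9*%N − 41
2.5*20.0 = 50; 7.6*7.0 = 53.2; 31.9*0.2 = 6.38
CPT = 50 + 53.2 + 6.38 − 41 = 68.58 °C
Rounded to 0.1 °C: CPT ≈ 68.6 °C

68.6 °C


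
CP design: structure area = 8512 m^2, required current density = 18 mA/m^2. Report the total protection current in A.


I = area * current density, then convert mA → A (÷1000)
I = 8512 * 18 / 1000 = 153.22 A

153.22 A


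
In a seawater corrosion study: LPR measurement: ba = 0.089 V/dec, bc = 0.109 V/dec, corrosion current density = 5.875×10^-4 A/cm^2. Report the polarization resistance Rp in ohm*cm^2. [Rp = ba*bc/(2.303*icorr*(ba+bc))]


Apply the Stern-Geary equation: Rp = ba*bc / (2.303*icorr*(ba+bc))
ba*bc = 0.089*0.109 = 0.009701
ba+bc = 0.198; 2.303*icorr*(ba+bc) = 2.303*5.875×10^-4*0.198 = 2.6789648×10^-4
Rp = 0.009701 / 2.6789648×10^-4 = 36.2 ohm*cm^2

36.2 ohm*cm^2


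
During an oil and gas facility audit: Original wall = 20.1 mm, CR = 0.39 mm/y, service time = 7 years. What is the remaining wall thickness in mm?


Remaining wall = original − CR × time
t = 20.1 − 0.39*7 = 20.1 − 2.73 = 17.37 mm

17.37 mm


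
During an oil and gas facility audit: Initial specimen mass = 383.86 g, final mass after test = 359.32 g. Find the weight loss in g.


Weight loss = initial − final
WL = 383.86 − 359.32 = 24.54 g

24.54 g


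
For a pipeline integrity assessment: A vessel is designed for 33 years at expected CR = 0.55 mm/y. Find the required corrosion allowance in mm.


Corrosion allowance = CR × design life
CA = 0.55 * 33 = 18.15 mm

18.15 mm


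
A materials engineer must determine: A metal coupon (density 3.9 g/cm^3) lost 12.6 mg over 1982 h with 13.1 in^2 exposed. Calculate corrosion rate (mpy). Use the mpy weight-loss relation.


Apply the mpy weight-loss relation: CR = 534 * W / (D * A * T)
Numerator: 534 * 12.6 = 6728.4
Denominator: 3.9 * 13.1 * 1982 = 101260.38
CR = 6728.4 / 101260.38 = 0.066 mpy

0.066 mpy


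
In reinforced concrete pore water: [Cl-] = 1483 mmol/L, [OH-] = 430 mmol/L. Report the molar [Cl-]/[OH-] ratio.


Threshold parameter = [Cl-] / [OH-] (molar basis; both in mmol/L, so units cancel)
Ratio = 1483 / 430 = 3.45

3.45


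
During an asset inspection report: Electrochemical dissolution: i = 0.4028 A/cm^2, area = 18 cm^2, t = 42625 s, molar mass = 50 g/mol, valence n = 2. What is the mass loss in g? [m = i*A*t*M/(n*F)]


Apply Faraday's law: m = i*A*t*M / (n*F)
Total charge passed Q = i*A*t = 0.4028*18*42625 = 309048.3 C
m = Q*M/(n*F) = 309048.3*50/(2*96485) = 80.0768 g

80.0768 g


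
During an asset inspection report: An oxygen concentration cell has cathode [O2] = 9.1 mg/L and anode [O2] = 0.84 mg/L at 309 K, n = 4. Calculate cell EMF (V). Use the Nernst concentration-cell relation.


Apply the Nernst concentration-cell relation: E = (RT/nF)*ln(C_cathode/C_anode)
RT/nF = 8.314*309/(4*96485) = 0.00665654 V
ln(9.1/0.84) = 2.38263
E = 0.00665654 * 2.38263 = 0.01586 V

0.01586 V


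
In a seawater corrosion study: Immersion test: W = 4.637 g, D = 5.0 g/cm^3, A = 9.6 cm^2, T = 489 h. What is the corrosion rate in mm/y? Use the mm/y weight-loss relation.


Apply the mm/y weight-loss relation: CR = 87600 * W / (D * A * T)
Numerator: 87600 * 4.637 = 406201.2
Denominator: 5.0 * 9.6 * 489 = 23472.0
CR = 406201.2 / 23472.0 = 17.30578 mm/y

17.30578 mm/y


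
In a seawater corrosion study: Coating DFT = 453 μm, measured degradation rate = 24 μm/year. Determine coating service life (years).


Service life = thickness / degradation rate
Life = 453 / 24 = 18.9 years

18.9 years


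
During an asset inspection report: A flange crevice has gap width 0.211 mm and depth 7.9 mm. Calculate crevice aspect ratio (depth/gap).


Aspect ratio = depth / gap
Ratio = 7.9 / 0.211 = 37.4

37.4


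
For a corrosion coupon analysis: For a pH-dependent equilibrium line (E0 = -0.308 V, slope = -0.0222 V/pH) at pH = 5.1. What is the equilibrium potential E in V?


Apply the Pourbaix line equation: E = E0 + slope*pH
E = -0.308 + (-0.0222)*5.1 = -0.308 + (-0.11322) = -0.42122 V
Rounded to 4 decimal places: E = -0.4212 V

-0.4212 V


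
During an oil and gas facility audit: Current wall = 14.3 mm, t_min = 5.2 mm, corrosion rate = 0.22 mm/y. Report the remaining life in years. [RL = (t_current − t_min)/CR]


Apply the remaining-life relation: RL = (t_current − t_min) / CR
RL = (14.3 − 5.2) / 0.22 = 9.1 / 0.22 = 41.4 years

41.4 years


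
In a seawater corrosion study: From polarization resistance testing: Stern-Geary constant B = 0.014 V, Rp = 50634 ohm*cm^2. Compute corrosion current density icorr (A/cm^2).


Apply the Stern-Geary relation: icorr = B / Rp
icorr = 0.014 / 50634 = 2.765×10^-7 A/cm^2

2.765×10^-7 A/cm^2


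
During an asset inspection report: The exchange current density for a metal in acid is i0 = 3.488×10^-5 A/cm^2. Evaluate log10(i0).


i0 = 3.488×10^-5 A/cm^2
log10(i0) = -4.457

-4.457


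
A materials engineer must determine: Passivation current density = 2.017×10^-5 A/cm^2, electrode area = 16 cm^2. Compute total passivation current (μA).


I = i_pass * A, then convert A → μA (×10^6)
I = 2.017×10^-5 * 16 * 10^6 = 322.72 μA

322.72 μA


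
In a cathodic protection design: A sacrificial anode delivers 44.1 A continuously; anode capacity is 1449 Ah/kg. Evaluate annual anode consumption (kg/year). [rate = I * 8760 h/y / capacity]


Annual consumption = current * hours per year / capacity
Rate = 44.1 * 8760 / 1449 = 266.6 kg/year

266.6 kg/year


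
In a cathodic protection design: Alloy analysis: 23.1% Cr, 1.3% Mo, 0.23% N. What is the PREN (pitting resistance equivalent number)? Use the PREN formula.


Apply the PREN formula: PREN = Cr + 3.3*Mo + 16*N
PREN = 23.1 + 3.3*1.3 + 16*0.23
PREN = 23.1 + 4.29 + 3.68 = 31.07

31.07


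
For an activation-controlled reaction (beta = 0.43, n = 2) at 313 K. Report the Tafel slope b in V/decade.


Apply the Tafel slope relation: b = 2.303*R*T/(beta*n*F)
Numerator: 2.303 * 8.314 * 313 = 5993.06
Denominator: 0.43 * 2 * 96485 = 82977.1
b = 5993.06 / 82977.1 = 0.0722 V/decade

0.0722 V/decade


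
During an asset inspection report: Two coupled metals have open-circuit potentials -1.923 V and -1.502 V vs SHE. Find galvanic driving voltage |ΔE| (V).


Driving voltage is the absolute potential difference.
|ΔE| = |-1.923 − (-1.502)| = 0.421 V

0.421 V


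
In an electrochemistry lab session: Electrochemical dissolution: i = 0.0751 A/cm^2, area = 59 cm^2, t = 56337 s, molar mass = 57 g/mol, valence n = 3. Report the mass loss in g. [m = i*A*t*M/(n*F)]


Apply Faraday's law: m = i*A*t*M / (n*F)
Total charge passed Q = i*A*t = 0.0751*59*56337 = 249623.6133 C
m = Q*M/(n*F) = 249623.6133*57/(3*96485) = 49.156 g

49.156 g


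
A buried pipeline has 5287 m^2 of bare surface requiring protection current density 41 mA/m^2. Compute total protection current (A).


I = area * current density, then convert mA → A (÷1000)
I = 5287 * 41 / 1000 = 216.77 A

216.77 A


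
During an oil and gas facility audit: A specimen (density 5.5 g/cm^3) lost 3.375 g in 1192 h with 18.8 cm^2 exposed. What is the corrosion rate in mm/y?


Apply the mm/y weight-loss relation: CR = 87600 * W / (D * A * T)
Numerator: 87600 * 3.375 = 295650.0
Denominator: 5.5 * 18.8 * 1192 = 123252.8
CR = 295650.0 / 123252.8 = 2.3987 mm/y

2.3987 mm/y


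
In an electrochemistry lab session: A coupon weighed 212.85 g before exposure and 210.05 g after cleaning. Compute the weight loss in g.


Weight loss = initial − final
WL = 212.85 − 210.05 = 2.8 g

2.8 g


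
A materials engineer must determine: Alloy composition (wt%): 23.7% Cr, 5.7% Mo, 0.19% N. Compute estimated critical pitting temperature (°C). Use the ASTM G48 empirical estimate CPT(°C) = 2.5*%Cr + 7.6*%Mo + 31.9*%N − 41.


Apply the ASTM G48 empirical CPT estimate: CPT(°C) = 2.5*%Cr + 7.6*%Mo + 31.9*%N − 41
2.5*23.7 = 59.25; 7.6*5.7 = 43.32; 31.9*0.19 = 6.061
CPT = 59.25 + 43.32 + 6.061 − 41 = 67.631 °C
Rounded to 0.1 °C: CPT ≈ 67.6 °C

67.6 °C


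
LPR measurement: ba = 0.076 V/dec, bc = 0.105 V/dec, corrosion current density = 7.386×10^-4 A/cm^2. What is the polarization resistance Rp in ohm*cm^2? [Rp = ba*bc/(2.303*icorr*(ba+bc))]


Apply the Stern-Geary equation: Rp = ba*bc / (2.303*icorr*(ba+bc))
ba*bc = 0.076*0.105 = 0.00798
ba+bc = 0.181; 2.303*icorr*(ba+bc) = 2.303*7.386×10^-4*0.181 = 3.0788024×10^-4
Rp = 0.00798 / 3.0788024×10^-4 = 25.92 ohm*cm^2

25.92 ohm*cm^2


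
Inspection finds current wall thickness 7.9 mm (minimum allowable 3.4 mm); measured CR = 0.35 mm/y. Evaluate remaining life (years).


Apply the remaining-life relation: RL = (t_current − t_min) / CR
RL = (7.9 − 3.4) / 0.35 = 4.5 / 0.35 = 12.9 years

12.9 years


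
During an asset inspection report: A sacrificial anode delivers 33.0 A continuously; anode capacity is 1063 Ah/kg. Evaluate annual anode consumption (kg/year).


Annual consumption = current * hours per year / capacity
Rate = 33.0 * 8760 / 1063 = 271.9 kg/year

271.9 kg/year


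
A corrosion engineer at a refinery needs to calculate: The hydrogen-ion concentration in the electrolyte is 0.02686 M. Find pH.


pH = −log10[H+]
pH = −log10(0.02686) = 1.57

1.57


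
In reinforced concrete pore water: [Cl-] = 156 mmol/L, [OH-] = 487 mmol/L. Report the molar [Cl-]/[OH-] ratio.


Threshold parameter = [Cl-] / [OH-] (molar basis; both in mmol/L, so units cancel)
Ratio = 156 / 487 = 0.32

0.32


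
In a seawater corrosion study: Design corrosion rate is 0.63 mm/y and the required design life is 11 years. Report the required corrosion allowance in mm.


Corrosion allowance = CR × design life
CA = 0.63 * 11 = 6.93 mm

6.93 mm


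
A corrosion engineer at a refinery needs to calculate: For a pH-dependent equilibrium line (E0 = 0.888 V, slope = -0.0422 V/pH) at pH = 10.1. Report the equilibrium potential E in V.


Apply the Pourbaix line equation: E = E0 + slope*pH
E = 0.888 + (-0.0422)*10.1 = 0.888 + (-0.42622) = 0.46178 V
Rounded to 3 decimal places: E = 0.462 V

0.462 V
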